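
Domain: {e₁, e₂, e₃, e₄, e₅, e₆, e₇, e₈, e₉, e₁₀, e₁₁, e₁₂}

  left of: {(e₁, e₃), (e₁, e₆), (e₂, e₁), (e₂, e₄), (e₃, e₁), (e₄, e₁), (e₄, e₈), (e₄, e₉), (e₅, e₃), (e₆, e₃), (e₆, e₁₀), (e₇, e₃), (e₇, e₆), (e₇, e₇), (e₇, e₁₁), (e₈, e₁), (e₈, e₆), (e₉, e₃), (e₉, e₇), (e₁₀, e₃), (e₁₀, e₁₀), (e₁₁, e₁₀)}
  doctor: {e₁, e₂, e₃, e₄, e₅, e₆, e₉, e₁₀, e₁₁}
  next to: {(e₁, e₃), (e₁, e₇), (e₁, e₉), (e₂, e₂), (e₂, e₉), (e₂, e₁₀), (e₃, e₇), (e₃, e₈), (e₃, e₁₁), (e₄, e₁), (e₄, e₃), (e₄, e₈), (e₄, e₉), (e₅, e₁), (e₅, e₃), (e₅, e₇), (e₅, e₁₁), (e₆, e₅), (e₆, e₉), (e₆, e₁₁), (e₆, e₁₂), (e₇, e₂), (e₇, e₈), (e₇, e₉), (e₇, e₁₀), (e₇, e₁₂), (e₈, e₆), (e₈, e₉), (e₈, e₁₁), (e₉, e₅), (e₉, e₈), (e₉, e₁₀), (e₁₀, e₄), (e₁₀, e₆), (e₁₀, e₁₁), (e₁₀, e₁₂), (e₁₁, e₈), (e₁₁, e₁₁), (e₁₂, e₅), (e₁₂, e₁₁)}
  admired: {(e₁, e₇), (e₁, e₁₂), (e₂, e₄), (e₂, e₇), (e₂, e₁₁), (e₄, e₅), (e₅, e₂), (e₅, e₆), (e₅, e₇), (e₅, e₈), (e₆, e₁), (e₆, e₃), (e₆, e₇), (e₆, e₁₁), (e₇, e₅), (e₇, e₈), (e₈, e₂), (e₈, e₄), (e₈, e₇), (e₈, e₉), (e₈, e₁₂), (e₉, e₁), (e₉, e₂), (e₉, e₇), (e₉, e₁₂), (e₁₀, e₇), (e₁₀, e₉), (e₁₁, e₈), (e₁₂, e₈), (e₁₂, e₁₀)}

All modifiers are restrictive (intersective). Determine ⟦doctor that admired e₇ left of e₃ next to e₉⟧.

⟦that admired e₇⟧ = {x : ⟨x, e₇⟩ ∈ ⟦admired⟧} = {e₁, e₂, e₅, e₆, e₈, e₉, e₁₀}
⟦left of e₃⟧ = {x : ⟨x, e₃⟩ ∈ ⟦left of⟧} = {e₁, e₅, e₆, e₇, e₉, e₁₀}
⟦next to e₉⟧ = {x : ⟨x, e₉⟩ ∈ ⟦next to⟧} = {e₁, e₂, e₄, e₆, e₇, e₈}
⟦doctor⟧ = {e₁, e₂, e₃, e₄, e₅, e₆, e₉, e₁₀, e₁₁}
… ∩ ⟦that admired e₇⟧ = {e₁, e₂, e₃, e₄, e₅, e₆, e₉, e₁₀, e₁₁} ∩ {e₁, e₂, e₅, e₆, e₈, e₉, e₁₀} = {e₁, e₂, e₅, e₆, e₉, e₁₀}
… ∩ ⟦left of e₃⟧ = {e₁, e₂, e₅, e₆, e₉, e₁₀} ∩ {e₁, e₅, e₆, e₇, e₉, e₁₀} = {e₁, e₅, e₆, e₉, e₁₀}
… ∩ ⟦next to e₉⟧ = {e₁, e₅, e₆, e₉, e₁₀} ∩ {e₁, e₂, e₄, e₆, e₇, e₈} = {e₁, e₆}
So ⟦doctor that admired e₇ left of e₃ next to e₉⟧ = {e₁, e₆}.

{e₁, e₆}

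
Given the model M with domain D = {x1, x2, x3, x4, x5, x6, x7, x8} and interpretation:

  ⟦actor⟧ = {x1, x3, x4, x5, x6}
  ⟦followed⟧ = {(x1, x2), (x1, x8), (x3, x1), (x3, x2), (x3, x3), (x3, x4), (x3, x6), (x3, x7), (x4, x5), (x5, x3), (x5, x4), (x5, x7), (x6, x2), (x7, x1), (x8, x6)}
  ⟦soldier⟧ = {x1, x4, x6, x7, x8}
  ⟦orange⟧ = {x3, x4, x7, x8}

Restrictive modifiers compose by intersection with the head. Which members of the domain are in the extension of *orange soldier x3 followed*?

⟦x3 followed⟧ = {x : ⟨x3, x⟩ ∈ ⟦followed⟧} = {x1, x2, x3, x4, x6, x7}
⟦soldier⟧ = {x1, x4, x6, x7, x8}
… ∩ ⟦x3 followed⟧ = {x1, x4, x6, x7, x8} ∩ {x1, x2, x3, x4, x6, x7} = {x1, x4, x6, x7}
… ∩ ⟦orange⟧ = {x1, x4, x6, x7} ∩ {x3, x4, x7, x8} = {x4, x7}
So ⟦orange soldier x3 followed⟧ = {x4, x7}.

{x4, x7}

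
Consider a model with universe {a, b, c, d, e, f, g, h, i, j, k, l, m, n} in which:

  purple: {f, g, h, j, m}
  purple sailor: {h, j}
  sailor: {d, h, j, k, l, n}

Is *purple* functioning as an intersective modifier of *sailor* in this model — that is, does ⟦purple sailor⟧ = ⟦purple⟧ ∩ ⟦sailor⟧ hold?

yes

⟦purple⟧ ∩ ⟦sailor⟧ = {f, g, h, j, m} ∩ {d, h, j, k, l, n} = {h, j}
Observed ⟦purple sailor⟧ = {h, j}.
These coincide, so the modifier is intersective here.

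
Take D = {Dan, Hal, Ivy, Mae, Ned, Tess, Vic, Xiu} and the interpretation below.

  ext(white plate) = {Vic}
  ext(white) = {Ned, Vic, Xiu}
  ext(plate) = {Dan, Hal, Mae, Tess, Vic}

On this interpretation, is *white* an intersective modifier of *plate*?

yes

⟦white⟧ ∩ ⟦plate⟧ = {Ned, Vic, Xiu} ∩ {Dan, Hal, Mae, Tess, Vic} = {Vic}
Observed ⟦white plate⟧ = {Vic}.
These coincide, so the modifier is intersective here.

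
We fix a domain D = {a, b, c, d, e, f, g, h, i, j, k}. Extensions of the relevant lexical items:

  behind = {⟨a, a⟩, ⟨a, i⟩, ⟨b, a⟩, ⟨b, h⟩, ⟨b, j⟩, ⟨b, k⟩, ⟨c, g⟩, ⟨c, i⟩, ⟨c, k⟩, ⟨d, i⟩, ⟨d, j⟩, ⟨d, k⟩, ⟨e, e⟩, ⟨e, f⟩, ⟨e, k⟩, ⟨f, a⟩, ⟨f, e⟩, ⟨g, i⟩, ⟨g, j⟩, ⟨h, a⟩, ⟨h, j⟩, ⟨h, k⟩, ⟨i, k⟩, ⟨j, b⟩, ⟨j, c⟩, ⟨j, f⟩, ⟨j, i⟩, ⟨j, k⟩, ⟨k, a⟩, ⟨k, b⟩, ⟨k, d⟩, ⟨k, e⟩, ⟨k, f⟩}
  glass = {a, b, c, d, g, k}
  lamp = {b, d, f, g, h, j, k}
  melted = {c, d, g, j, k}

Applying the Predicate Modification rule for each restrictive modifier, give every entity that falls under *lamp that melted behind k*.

{d, j}

⟦that melted⟧ = ⟦melted⟧ = {c, d, g, j, k}
⟦behind k⟧ = {x : ⟨x, k⟩ ∈ ⟦behind⟧} = {b, c, d, e, h, i, j}
⟦lamp⟧ = {b, d, f, g, h, j, k}
… ∩ ⟦that melted⟧ = {b, d, f, g, h, j, k} ∩ {c, d, g, j, k} = {d, g, j, k}
… ∩ ⟦behind k⟧ = {d, g, j, k} ∩ {b, c, d, e, h, i, j} = {d, j}
So ⟦lamp that melted behind k⟧ = {d, j}.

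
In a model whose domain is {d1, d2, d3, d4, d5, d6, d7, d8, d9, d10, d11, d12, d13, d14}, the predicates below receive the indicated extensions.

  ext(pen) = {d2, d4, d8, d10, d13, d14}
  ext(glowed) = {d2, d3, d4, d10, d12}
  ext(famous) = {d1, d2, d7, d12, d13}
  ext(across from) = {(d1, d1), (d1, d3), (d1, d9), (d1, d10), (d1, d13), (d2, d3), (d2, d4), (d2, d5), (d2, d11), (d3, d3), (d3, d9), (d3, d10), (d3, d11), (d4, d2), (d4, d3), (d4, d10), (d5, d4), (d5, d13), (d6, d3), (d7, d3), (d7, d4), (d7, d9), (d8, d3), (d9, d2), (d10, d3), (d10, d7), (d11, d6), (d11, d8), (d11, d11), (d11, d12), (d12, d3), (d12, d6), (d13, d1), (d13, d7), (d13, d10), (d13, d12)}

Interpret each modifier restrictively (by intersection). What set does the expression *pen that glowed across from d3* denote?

{d2, d4, d10}

⟦that glowed⟧ = ⟦glowed⟧ = {d2, d3, d4, d10, d12}
⟦across from d3⟧ = {x : ⟨x, d3⟩ ∈ ⟦across from⟧} = {d1, d2, d3, d4, d6, d7, d8, d10, d12}
⟦pen⟧ = {d2, d4, d8, d10, d13, d14}
… ∩ ⟦that glowed⟧ = {d2, d4, d8, d10, d13, d14} ∩ {d2, d3, d4, d10, d12} = {d2, d4, d10}
… ∩ ⟦across from d3⟧ = {d2, d4, d10} ∩ {d1, d2, d3, d4, d6, d7, d8, d10, d12} = {d2, d4, d10}
So ⟦pen that glowed across from d3⟧ = {d2, d4, d10}.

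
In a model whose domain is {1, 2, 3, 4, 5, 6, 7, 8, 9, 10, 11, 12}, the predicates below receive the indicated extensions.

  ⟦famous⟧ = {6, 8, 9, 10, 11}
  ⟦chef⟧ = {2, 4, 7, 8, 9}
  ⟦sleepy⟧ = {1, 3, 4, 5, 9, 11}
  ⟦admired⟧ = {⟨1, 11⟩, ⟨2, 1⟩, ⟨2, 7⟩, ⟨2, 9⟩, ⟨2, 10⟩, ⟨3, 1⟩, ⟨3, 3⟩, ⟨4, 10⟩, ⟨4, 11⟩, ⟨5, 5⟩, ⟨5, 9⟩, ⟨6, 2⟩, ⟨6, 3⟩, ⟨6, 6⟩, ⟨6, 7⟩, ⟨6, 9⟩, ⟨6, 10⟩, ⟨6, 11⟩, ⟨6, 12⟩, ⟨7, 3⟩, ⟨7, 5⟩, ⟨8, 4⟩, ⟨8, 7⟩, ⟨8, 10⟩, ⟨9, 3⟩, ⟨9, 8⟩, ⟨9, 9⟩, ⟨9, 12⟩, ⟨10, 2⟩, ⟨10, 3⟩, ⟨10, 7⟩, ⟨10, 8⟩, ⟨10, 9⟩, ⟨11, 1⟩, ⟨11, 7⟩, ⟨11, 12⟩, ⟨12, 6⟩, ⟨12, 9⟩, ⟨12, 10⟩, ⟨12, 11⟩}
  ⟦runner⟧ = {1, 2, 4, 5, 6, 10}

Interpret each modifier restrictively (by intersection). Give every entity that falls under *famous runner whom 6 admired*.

⟦whom 6 admired⟧ = {x : ⟨6, x⟩ ∈ ⟦admired⟧} = {2, 3, 6, 7, 9, 10, 11, 12}
⟦runner⟧ = {1, 2, 4, 5, 6, 10}
… ∩ ⟦whom 6 admired⟧ = {1, 2, 4, 5, 6, 10} ∩ {2, 3, 6, 7, 9, 10, 11, 12} = {2, 6, 10}
… ∩ ⟦famous⟧ = {2, 6, 10} ∩ {6, 8, 9, 10, 11} = {6, 10}
So ⟦famous runner whom 6 admired⟧ = {6, 10}.

{6, 10}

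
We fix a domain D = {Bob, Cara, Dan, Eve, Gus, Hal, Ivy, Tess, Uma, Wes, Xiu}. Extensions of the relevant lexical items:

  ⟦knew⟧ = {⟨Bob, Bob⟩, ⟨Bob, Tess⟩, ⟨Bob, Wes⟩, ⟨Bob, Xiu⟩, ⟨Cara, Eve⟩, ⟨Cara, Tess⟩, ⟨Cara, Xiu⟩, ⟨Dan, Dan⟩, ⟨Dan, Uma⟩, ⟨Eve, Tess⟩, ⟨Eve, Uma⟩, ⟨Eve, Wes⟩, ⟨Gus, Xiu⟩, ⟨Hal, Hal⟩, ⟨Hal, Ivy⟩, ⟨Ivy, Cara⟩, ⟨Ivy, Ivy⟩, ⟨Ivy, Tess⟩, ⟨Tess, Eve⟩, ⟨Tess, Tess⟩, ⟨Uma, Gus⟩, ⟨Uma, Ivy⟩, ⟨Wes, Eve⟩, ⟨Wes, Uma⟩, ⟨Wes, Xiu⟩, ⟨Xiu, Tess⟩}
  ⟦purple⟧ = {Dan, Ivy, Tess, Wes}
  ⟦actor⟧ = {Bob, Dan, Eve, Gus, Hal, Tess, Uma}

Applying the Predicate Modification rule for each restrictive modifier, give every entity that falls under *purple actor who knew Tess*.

{Tess}

⟦who knew Tess⟧ = {x : ⟨x, Tess⟩ ∈ ⟦knew⟧} = {Bob, Cara, Eve, Ivy, Tess, Xiu}
⟦actor⟧ = {Bob, Dan, Eve, Gus, Hal, Tess, Uma}
… ∩ ⟦who knew Tess⟧ = {Bob, Dan, Eve, Gus, Hal, Tess, Uma} ∩ {Bob, Cara, Eve, Ivy, Tess, Xiu} = {Bob, Eve, Tess}
… ∩ ⟦purple⟧ = {Bob, Eve, Tess} ∩ {Dan, Ivy, Tess, Wes} = {Tess}
So ⟦purple actor who knew Tess⟧ = {Tess}.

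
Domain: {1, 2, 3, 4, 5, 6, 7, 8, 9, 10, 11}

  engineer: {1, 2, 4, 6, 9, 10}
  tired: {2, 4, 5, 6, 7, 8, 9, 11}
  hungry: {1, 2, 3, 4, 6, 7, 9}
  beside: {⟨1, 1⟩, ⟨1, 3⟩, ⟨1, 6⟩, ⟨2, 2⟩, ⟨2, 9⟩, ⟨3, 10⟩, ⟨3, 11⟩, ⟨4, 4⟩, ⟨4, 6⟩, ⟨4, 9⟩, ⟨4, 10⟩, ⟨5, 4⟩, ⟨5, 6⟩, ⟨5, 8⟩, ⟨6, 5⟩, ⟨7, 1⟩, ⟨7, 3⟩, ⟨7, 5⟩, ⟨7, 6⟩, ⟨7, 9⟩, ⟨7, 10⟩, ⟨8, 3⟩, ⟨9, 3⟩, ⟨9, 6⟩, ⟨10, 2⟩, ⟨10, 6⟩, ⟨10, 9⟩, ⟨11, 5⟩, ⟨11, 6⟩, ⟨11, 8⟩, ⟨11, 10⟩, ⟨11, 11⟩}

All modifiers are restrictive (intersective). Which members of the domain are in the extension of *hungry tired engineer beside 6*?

{4, 9}

⟦beside 6⟧ = {x : ⟨x, 6⟩ ∈ ⟦beside⟧} = {1, 4, 5, 7, 9, 10, 11}
⟦engineer⟧ = {1, 2, 4, 6, 9, 10}
… ∩ ⟦beside 6⟧ = {1, 2, 4, 6, 9, 10} ∩ {1, 4, 5, 7, 9, 10, 11} = {1, 4, 9, 10}
… ∩ ⟦hungry⟧ = {1, 4, 9, 10} ∩ {1, 2, 3, 4, 6, 7, 9} = {1, 4, 9}
… ∩ ⟦tired⟧ = {1, 4, 9} ∩ {2, 4, 5, 6, 7, 8, 9, 11} = {4, 9}
So ⟦hungry tired engineer beside 6⟧ = {4, 9}.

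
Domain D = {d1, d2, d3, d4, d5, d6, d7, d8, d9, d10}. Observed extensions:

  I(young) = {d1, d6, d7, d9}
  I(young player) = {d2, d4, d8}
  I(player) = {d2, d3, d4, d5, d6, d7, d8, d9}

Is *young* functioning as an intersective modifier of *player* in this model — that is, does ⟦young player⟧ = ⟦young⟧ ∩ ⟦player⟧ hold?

no

⟦young⟧ ∩ ⟦player⟧ = {d1, d6, d7, d9} ∩ {d2, d3, d4, d5, d6, d7, d8, d9} = {d6, d7, d9}
Observed ⟦young player⟧ = {d2, d4, d8}.
These differ, so the modifier is not intersective in this model.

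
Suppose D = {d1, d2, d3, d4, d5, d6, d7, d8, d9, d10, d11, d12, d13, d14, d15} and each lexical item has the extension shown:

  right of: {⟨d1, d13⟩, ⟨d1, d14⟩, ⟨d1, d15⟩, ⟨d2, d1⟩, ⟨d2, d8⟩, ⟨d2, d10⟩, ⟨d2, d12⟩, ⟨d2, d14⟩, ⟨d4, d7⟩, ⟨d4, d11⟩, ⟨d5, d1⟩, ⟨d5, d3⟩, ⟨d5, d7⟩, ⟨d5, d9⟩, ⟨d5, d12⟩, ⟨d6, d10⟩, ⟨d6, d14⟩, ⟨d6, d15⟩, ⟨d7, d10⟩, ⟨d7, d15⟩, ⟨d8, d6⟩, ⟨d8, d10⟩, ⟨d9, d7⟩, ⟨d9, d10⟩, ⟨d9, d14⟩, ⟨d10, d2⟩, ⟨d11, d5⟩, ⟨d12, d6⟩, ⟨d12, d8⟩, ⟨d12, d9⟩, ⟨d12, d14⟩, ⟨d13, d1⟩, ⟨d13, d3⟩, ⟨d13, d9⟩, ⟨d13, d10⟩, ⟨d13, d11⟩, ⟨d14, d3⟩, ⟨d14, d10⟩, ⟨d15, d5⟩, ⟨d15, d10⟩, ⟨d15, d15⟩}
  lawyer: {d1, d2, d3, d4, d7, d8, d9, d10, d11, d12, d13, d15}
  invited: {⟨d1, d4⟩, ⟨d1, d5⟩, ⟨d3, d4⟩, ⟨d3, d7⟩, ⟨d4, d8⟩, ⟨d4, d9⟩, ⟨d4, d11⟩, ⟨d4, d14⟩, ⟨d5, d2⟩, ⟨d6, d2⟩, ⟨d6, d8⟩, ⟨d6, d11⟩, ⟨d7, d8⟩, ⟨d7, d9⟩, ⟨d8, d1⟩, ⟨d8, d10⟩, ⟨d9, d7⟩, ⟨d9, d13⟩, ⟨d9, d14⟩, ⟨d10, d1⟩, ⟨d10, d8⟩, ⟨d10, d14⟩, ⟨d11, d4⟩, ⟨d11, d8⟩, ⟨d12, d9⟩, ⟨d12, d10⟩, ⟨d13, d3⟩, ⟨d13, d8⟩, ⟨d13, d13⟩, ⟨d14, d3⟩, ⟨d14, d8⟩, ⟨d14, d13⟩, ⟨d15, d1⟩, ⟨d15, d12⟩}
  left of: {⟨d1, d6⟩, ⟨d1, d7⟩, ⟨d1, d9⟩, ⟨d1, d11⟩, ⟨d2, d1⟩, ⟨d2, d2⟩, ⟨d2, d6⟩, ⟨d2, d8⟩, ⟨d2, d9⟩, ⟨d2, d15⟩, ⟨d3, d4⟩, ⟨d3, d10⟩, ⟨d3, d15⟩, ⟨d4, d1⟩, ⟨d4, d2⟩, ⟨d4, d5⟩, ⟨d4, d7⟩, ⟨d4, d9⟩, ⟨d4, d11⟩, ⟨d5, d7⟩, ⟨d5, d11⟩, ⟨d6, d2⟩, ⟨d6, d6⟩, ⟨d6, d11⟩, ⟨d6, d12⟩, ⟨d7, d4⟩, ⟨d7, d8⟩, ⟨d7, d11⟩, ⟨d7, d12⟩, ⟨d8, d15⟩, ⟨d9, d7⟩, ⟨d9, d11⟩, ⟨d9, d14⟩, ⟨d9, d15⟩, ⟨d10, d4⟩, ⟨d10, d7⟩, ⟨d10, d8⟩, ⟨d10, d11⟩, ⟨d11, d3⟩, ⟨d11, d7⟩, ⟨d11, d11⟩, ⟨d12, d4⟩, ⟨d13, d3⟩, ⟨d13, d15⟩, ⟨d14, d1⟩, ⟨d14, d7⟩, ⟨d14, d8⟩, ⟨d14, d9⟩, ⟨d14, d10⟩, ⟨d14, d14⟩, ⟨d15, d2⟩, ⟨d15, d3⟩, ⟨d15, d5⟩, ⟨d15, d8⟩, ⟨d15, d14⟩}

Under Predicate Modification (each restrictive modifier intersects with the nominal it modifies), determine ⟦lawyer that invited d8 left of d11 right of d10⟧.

⟦that invited d8⟧ = {x : ⟨x, d8⟩ ∈ ⟦invited⟧} = {d4, d6, d7, d10, d11, d13, d14}
⟦left of d11⟧ = {x : ⟨x, d11⟩ ∈ ⟦left of⟧} = {d1, d4, d5, d6, d7, d9, d10, d11}
⟦right of d10⟧ = {x : ⟨x, d10⟩ ∈ ⟦right of⟧} = {d2, d6, d7, d8, d9, d13, d14, d15}
⟦lawyer⟧ = {d1, d2, d3, d4, d7, d8, d9, d10, d11, d12, d13, d15}
… ∩ ⟦that invited d8⟧ = {d1, d2, d3, d4, d7, d8, d9, d10, d11, d12, d13, d15} ∩ {d4, d6, d7, d10, d11, d13, d14} = {d4, d7, d10, d11, d13}
… ∩ ⟦left of d11⟧ = {d4, d7, d10, d11, d13} ∩ {d1, d4, d5, d6, d7, d9, d10, d11} = {d4, d7, d10, d11}
… ∩ ⟦right of d10⟧ = {d4, d7, d10, d11} ∩ {d2, d6, d7, d8, d9, d13, d14, d15} = {d7}
So ⟦lawyer that invited d8 left of d11 right of d10⟧ = {d7}.

{d7}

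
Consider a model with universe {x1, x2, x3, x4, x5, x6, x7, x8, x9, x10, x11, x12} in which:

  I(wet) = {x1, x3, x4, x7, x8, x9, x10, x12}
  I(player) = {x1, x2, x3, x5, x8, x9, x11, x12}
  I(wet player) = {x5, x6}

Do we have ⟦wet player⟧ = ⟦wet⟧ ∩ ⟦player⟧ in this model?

⟦wet⟧ ∩ ⟦player⟧ = {x1, x3, x4, x7, x8, x9, x10, x12} ∩ {x1, x2, x3, x5, x8, x9, x11, x12} = {x1, x3, x8, x9, x12}
Observed ⟦wet player⟧ = {x5, x6}.
These differ, so the modifier is not intersective in this model.

no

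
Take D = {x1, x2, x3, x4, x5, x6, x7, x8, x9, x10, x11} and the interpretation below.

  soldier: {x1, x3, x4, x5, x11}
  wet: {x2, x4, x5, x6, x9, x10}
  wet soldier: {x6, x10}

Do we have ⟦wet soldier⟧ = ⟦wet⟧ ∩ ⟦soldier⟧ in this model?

no

⟦wet⟧ ∩ ⟦soldier⟧ = {x2, x4, x5, x6, x9, x10} ∩ {x1, x3, x4, x5, x11} = {x4, x5}
Observed ⟦wet soldier⟧ = {x6, x10}.
These differ, so the modifier is not intersective in this model.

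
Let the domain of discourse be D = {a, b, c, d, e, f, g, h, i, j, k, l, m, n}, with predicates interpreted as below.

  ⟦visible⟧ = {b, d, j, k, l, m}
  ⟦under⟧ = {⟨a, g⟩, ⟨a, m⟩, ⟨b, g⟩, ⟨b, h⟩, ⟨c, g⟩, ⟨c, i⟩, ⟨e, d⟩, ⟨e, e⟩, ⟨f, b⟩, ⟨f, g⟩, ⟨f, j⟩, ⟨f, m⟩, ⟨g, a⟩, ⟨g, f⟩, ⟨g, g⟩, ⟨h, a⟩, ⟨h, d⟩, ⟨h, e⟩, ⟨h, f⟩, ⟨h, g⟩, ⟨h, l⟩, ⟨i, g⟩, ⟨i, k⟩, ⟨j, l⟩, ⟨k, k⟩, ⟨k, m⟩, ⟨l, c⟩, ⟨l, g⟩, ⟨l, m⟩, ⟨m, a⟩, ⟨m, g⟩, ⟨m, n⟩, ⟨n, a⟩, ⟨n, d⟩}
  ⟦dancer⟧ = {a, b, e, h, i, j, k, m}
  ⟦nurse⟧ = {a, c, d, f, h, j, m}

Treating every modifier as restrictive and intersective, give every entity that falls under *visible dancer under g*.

{b, m}

⟦under g⟧ = {x : ⟨x, g⟩ ∈ ⟦under⟧} = {a, b, c, f, g, h, i, l, m}
⟦dancer⟧ = {a, b, e, h, i, j, k, m}
… ∩ ⟦under g⟧ = {a, b, e, h, i, j, k, m} ∩ {a, b, c, f, g, h, i, l, m} = {a, b, h, i, m}
… ∩ ⟦visible⟧ = {a, b, h, i, m} ∩ {b, d, j, k, l, m} = {b, m}
So ⟦visible dancer under g⟧ = {b, m}.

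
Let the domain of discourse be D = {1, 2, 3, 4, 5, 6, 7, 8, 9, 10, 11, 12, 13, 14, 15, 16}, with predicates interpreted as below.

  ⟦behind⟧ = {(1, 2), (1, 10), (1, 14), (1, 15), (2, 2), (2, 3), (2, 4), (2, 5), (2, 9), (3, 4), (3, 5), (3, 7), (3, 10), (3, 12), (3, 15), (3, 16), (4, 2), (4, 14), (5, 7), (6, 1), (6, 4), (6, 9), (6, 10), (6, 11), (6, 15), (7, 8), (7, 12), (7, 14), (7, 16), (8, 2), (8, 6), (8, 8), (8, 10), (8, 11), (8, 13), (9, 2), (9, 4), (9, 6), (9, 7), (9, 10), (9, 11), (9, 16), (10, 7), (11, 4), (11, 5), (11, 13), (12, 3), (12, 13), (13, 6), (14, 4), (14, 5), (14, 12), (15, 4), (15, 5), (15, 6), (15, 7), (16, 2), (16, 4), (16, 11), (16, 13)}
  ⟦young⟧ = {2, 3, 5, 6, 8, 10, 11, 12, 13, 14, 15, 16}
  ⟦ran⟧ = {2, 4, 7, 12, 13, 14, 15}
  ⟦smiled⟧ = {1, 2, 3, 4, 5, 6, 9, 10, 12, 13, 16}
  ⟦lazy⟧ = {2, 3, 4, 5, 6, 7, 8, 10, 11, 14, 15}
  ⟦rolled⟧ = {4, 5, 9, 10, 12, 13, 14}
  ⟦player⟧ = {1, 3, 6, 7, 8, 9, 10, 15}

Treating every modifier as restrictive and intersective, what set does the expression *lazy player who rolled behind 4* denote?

⟦who rolled⟧ = ⟦rolled⟧ = {4, 5, 9, 10, 12, 13, 14}
⟦behind 4⟧ = {x : ⟨x, 4⟩ ∈ ⟦behind⟧} = {2, 3, 6, 9, 11, 14, 15, 16}
⟦player⟧ = {1, 3, 6, 7, 8, 9, 10, 15}
… ∩ ⟦who rolled⟧ = {1, 3, 6, 7, 8, 9, 10, 15} ∩ {4, 5, 9, 10, 12, 13, 14} = {9, 10}
… ∩ ⟦behind 4⟧ = {9, 10} ∩ {2, 3, 6, 9, 11, 14, 15, 16} = {9}
… ∩ ⟦lazy⟧ = {9} ∩ {2, 3, 4, 5, 6, 7, 8, 10, 11, 14, 15} = ∅
So ⟦lazy player who rolled behind 4⟧ = {}.

{}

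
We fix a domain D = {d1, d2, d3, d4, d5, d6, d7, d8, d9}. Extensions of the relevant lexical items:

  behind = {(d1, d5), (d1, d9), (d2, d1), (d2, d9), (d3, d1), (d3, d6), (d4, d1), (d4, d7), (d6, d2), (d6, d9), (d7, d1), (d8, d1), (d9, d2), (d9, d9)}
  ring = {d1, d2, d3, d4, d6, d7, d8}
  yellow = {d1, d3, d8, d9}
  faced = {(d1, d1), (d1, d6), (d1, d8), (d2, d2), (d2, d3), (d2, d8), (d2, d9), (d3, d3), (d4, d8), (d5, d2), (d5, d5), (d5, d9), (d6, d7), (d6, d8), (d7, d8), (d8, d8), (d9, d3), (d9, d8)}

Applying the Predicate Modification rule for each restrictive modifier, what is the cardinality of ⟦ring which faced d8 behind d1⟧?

⟦which faced d8⟧ = {x : ⟨x, d8⟩ ∈ ⟦faced⟧} = {d1, d2, d4, d6, d7, d8, d9}
⟦behind d1⟧ = {x : ⟨x, d1⟩ ∈ ⟦behind⟧} = {d2, d3, d4, d7, d8}
⟦ring⟧ = {d1, d2, d3, d4, d6, d7, d8}
… ∩ ⟦which faced d8⟧ = {d1, d2, d3, d4, d6, d7, d8} ∩ {d1, d2, d4, d6, d7, d8, d9} = {d1, d2, d4, d6, d7, d8}
… ∩ ⟦behind d1⟧ = {d1, d2, d4, d6, d7, d8} ∩ {d2, d3, d4, d7, d8} = {d2, d4, d7, d8}
⟦ring which faced d8 behind d1⟧ = {d2, d4, d7, d8}, so the cardinality is 4.

4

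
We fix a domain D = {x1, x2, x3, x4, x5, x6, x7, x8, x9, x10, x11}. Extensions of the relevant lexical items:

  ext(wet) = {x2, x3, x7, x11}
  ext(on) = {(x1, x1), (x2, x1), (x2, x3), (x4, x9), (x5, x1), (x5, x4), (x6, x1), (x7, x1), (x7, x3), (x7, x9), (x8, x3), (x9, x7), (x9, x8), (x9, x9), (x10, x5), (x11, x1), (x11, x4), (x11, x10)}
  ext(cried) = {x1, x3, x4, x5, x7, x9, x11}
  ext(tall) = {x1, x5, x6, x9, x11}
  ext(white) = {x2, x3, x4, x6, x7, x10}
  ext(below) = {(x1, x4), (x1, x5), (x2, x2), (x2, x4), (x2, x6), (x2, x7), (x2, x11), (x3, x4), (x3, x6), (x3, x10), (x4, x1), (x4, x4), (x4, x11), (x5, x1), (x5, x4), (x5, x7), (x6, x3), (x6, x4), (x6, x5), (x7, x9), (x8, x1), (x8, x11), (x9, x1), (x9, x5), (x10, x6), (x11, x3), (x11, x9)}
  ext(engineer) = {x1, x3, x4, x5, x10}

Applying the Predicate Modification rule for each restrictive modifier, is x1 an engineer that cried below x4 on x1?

⟦that cried⟧ = ⟦cried⟧ = {x1, x3, x4, x5, x7, x9, x11}
⟦below x4⟧ = {x : ⟨x, x4⟩ ∈ ⟦below⟧} = {x1, x2, x3, x4, x5, x6}
⟦on x1⟧ = {x : ⟨x, x1⟩ ∈ ⟦on⟧} = {x1, x2, x5, x6, x7, x11}
⟦engineer⟧ = {x1, x3, x4, x5, x10}
… ∩ ⟦that cried⟧ = {x1, x3, x4, x5, x10} ∩ {x1, x3, x4, x5, x7, x9, x11} = {x1, x3, x4, x5}
… ∩ ⟦below x4⟧ = {x1, x3, x4, x5} ∩ {x1, x2, x3, x4, x5, x6} = {x1, x3, x4, x5}
… ∩ ⟦on x1⟧ = {x1, x3, x4, x5} ∩ {x1, x2, x5, x6, x7, x11} = {x1, x5}
⟦engineer that cried below x4 on x1⟧ = {x1, x5}; x1 ∈ this set.

yes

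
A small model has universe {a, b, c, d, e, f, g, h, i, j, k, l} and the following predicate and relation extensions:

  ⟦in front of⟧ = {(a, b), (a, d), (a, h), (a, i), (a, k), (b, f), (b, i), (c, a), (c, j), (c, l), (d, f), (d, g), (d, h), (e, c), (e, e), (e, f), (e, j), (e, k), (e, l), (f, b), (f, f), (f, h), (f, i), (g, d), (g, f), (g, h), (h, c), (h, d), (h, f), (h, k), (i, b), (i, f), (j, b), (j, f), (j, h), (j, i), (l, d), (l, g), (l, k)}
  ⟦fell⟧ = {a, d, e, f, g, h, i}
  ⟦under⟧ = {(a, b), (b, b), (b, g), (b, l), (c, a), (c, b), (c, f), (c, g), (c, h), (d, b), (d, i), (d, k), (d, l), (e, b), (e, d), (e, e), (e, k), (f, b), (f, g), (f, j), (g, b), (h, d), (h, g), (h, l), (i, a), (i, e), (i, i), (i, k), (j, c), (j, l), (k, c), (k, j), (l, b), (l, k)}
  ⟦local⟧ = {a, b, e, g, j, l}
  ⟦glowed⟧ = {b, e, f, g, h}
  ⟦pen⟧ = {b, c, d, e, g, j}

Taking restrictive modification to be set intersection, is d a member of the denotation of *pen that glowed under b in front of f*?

⟦that glowed⟧ = ⟦glowed⟧ = {b, e, f, g, h}
⟦under b⟧ = {x : ⟨x, b⟩ ∈ ⟦under⟧} = {a, b, c, d, e, f, g, l}
⟦in front of f⟧ = {x : ⟨x, f⟩ ∈ ⟦in front of⟧} = {b, d, e, f, g, h, i, j}
⟦pen⟧ = {b, c, d, e, g, j}
… ∩ ⟦that glowed⟧ = {b, c, d, e, g, j} ∩ {b, e, f, g, h} = {b, e, g}
… ∩ ⟦under b⟧ = {b, e, g} ∩ {a, b, c, d, e, f, g, l} = {b, e, g}
… ∩ ⟦in front of f⟧ = {b, e, g} ∩ {b, d, e, f, g, h, i, j} = {b, e, g}
⟦pen that glowed under b in front of f⟧ = {b, e, g}; d ∉ this set.

no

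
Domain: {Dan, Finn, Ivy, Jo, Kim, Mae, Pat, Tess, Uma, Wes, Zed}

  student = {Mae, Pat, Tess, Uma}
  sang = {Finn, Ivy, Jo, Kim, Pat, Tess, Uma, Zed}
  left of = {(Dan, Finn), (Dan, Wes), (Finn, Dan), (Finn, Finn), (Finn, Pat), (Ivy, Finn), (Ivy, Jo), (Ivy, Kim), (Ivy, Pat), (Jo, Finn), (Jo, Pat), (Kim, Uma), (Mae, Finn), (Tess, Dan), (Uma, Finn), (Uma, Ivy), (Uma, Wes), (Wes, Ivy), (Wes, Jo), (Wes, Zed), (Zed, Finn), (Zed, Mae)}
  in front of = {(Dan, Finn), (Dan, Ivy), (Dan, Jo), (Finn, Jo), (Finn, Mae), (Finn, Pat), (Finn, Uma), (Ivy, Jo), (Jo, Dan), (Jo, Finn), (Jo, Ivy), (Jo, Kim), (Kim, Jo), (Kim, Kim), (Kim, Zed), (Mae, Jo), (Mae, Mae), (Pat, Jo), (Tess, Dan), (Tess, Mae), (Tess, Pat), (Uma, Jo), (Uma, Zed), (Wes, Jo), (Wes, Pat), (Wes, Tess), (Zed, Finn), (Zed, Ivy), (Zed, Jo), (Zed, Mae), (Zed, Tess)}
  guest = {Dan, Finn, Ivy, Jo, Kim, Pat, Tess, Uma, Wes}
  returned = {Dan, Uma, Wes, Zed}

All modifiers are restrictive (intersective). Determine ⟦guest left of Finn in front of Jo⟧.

⟦left of Finn⟧ = {x : ⟨x, Finn⟩ ∈ ⟦left of⟧} = {Dan, Finn, Ivy, Jo, Mae, Uma, Zed}
⟦in front of Jo⟧ = {x : ⟨x, Jo⟩ ∈ ⟦in front of⟧} = {Dan, Finn, Ivy, Kim, Mae, Pat, Uma, Wes, Zed}
⟦guest⟧ = {Dan, Finn, Ivy, Jo, Kim, Pat, Tess, Uma, Wes}
… ∩ ⟦left of Finn⟧ = {Dan, Finn, Ivy, Jo, Kim, Pat, Tess, Uma, Wes} ∩ {Dan, Finn, Ivy, Jo, Mae, Uma, Zed} = {Dan, Finn, Ivy, Jo, Uma}
… ∩ ⟦in front of Jo⟧ = {Dan, Finn, Ivy, Jo, Uma} ∩ {Dan, Finn, Ivy, Kim, Mae, Pat, Uma, Wes, Zed} = {Dan, Finn, Ivy, Uma}
So ⟦guest left of Finn in front of Jo⟧ = {Dan, Finn, Ivy, Uma}.

{Dan, Finn, Ivy, Uma}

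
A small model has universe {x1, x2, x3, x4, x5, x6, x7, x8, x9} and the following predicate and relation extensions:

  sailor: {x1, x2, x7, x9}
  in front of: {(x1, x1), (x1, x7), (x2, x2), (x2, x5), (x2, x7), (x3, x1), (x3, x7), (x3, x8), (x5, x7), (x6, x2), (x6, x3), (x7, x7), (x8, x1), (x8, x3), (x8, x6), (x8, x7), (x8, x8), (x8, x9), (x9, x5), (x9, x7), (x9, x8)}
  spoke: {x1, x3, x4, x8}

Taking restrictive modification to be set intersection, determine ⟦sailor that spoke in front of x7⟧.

⟦that spoke⟧ = ⟦spoke⟧ = {x1, x3, x4, x8}
⟦in front of x7⟧ = {x : ⟨x, x7⟩ ∈ ⟦in front of⟧} = {x1, x2, x3, x5, x7, x8, x9}
⟦sailor⟧ = {x1, x2, x7, x9}
… ∩ ⟦that spoke⟧ = {x1, x2, x7, x9} ∩ {x1, x3, x4, x8} = {x1}
… ∩ ⟦in front of x7⟧ = {x1} ∩ {x1, x2, x3, x5, x7, x8, x9} = {x1}
So ⟦sailor that spoke in front of x7⟧ = {x1}.

{x1}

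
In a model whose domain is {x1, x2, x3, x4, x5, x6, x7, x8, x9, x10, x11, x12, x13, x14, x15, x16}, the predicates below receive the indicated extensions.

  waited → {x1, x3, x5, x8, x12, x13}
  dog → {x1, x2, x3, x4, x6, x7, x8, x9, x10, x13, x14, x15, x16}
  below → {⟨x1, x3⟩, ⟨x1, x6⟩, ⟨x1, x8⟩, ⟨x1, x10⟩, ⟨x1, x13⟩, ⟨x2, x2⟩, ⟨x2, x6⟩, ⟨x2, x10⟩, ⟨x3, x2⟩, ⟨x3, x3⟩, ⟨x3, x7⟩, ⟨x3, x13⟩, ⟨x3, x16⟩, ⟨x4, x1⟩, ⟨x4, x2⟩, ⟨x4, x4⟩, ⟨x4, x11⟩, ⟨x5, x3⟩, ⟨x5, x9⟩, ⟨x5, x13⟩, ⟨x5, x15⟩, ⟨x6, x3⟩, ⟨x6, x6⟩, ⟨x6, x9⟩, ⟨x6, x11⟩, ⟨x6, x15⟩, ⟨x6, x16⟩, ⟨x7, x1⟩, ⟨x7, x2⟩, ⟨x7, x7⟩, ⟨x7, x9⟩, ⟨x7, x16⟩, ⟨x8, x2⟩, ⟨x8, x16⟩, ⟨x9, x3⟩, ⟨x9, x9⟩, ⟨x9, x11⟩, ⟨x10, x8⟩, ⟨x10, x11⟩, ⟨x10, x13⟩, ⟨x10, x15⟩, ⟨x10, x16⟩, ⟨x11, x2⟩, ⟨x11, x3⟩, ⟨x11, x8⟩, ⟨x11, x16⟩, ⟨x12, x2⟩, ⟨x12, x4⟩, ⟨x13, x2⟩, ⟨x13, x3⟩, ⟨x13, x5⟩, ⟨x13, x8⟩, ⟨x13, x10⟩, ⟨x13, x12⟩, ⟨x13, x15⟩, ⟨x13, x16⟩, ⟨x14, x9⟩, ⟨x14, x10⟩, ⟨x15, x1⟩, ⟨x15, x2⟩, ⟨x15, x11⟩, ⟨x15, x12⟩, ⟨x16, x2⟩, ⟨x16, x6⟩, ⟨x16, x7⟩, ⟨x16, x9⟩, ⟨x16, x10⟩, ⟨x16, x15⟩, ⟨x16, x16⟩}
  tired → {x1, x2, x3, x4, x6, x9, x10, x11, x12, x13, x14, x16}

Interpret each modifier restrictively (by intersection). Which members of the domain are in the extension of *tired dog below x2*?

{x2, x3, x4, x13, x16}

⟦below x2⟧ = {x : ⟨x, x2⟩ ∈ ⟦below⟧} = {x2, x3, x4, x7, x8, x11, x12, x13, x15, x16}
⟦dog⟧ = {x1, x2, x3, x4, x6, x7, x8, x9, x10, x13, x14, x15, x16}
… ∩ ⟦below x2⟧ = {x1, x2, x3, x4, x6, x7, x8, x9, x10, x13, x14, x15, x16} ∩ {x2, x3, x4, x7, x8, x11, x12, x13, x15, x16} = {x2, x3, x4, x7, x8, x13, x15, x16}
… ∩ ⟦tired⟧ = {x2, x3, x4, x7, x8, x13, x15, x16} ∩ {x1, x2, x3, x4, x6, x9, x10, x11, x12, x13, x14, x16} = {x2, x3, x4, x13, x16}
So ⟦tired dog below x2⟧ = {x2, x3, x4, x13, x16}.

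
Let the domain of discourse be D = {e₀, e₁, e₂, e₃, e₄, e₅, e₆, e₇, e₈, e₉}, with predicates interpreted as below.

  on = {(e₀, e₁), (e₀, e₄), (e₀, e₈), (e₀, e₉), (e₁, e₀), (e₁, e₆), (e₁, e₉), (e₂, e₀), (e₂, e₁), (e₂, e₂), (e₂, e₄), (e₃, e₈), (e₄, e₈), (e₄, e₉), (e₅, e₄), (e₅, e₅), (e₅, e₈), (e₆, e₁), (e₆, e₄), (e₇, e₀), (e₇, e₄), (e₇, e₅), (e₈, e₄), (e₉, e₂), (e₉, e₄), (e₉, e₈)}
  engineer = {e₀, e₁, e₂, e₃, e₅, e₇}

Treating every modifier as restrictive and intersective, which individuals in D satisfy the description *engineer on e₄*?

{e₀, e₂, e₅, e₇}

⟦on e₄⟧ = {x : ⟨x, e₄⟩ ∈ ⟦on⟧} = {e₀, e₂, e₅, e₆, e₇, e₈, e₉}
⟦engineer⟧ = {e₀, e₁, e₂, e₃, e₅, e₇}
… ∩ ⟦on e₄⟧ = {e₀, e₁, e₂, e₃, e₅, e₇} ∩ {e₀, e₂, e₅, e₆, e₇, e₈, e₉} = {e₀, e₂, e₅, e₇}
So ⟦engineer on e₄⟧ = {e₀, e₂, e₅, e₇}.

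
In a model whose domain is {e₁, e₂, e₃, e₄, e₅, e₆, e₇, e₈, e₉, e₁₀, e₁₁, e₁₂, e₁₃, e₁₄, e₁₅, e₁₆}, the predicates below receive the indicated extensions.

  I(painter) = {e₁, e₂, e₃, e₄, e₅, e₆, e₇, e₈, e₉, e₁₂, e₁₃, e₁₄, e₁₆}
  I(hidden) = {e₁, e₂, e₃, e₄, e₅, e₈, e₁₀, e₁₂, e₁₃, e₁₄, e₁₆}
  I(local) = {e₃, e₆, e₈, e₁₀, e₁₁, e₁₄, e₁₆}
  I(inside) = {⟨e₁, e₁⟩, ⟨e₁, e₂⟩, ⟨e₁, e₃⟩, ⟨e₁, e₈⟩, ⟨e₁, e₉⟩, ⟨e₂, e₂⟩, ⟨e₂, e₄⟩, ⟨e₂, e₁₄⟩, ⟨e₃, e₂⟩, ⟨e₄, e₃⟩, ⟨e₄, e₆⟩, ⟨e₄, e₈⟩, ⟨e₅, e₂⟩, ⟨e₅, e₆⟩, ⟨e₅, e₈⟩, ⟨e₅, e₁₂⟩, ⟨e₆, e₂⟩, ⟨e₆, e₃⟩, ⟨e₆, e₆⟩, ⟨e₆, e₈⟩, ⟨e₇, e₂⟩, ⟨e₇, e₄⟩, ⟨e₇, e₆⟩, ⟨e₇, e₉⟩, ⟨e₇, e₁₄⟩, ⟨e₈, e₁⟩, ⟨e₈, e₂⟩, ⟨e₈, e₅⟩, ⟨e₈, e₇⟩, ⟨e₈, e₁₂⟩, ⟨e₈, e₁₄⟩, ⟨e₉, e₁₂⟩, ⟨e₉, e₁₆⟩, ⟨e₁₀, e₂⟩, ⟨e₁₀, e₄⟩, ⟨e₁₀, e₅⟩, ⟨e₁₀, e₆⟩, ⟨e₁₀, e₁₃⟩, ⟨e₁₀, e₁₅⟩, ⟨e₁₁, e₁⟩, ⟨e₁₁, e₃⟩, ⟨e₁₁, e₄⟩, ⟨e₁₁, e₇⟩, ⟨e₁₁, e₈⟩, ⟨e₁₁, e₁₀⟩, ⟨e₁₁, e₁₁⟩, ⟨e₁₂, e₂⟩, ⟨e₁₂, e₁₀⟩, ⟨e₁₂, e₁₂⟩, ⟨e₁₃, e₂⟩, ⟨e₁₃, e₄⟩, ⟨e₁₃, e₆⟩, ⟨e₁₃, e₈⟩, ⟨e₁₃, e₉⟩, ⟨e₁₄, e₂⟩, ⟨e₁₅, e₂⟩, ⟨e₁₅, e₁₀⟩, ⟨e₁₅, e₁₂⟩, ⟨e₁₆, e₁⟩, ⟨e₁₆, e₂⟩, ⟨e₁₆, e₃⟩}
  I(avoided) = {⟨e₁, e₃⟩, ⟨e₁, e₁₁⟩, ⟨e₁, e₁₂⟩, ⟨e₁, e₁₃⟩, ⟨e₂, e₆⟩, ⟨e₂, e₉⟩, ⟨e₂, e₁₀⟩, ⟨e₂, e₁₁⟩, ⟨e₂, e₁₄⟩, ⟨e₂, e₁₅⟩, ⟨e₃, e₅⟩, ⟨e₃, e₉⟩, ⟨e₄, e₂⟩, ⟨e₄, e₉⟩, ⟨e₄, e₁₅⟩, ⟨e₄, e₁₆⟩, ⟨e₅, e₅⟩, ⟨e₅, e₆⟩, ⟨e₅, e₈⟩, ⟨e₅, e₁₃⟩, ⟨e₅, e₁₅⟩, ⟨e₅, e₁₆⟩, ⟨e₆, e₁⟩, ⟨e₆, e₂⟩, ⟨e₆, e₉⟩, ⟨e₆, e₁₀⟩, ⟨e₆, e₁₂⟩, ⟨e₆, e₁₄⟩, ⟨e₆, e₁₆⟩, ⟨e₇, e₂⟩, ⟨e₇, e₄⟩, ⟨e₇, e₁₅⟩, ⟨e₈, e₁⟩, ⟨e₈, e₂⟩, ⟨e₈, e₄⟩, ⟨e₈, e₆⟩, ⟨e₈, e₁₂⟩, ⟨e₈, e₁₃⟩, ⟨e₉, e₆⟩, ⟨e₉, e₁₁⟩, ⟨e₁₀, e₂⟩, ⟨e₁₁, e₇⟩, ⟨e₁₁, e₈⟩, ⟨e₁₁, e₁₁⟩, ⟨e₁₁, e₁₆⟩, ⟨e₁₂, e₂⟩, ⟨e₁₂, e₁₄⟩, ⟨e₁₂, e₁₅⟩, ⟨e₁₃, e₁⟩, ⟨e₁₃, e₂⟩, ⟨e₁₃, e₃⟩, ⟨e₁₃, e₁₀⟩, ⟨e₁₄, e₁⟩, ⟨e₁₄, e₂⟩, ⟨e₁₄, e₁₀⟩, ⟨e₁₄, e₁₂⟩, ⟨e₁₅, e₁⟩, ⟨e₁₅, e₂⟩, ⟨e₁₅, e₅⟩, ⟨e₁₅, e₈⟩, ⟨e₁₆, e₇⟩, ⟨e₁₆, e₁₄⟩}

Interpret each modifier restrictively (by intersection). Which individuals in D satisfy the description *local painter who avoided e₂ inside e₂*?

⟦who avoided e₂⟧ = {x : ⟨x, e₂⟩ ∈ ⟦avoided⟧} = {e₄, e₆, e₇, e₈, e₁₀, e₁₂, e₁₃, e₁₄, e₁₅}
⟦inside e₂⟧ = {x : ⟨x, e₂⟩ ∈ ⟦inside⟧} = {e₁, e₂, e₃, e₅, e₆, e₇, e₈, e₁₀, e₁₂, e₁₃, e₁₄, e₁₅, e₁₆}
⟦painter⟧ = {e₁, e₂, e₃, e₄, e₅, e₆, e₇, e₈, e₉, e₁₂, e₁₃, e₁₄, e₁₆}
… ∩ ⟦who avoided e₂⟧ = {e₁, e₂, e₃, e₄, e₅, e₆, e₇, e₈, e₉, e₁₂, e₁₃, e₁₄, e₁₆} ∩ {e₄, e₆, e₇, e₈, e₁₀, e₁₂, e₁₃, e₁₄, e₁₅} = {e₄, e₆, e₇, e₈, e₁₂, e₁₃, e₁₄}
… ∩ ⟦inside e₂⟧ = {e₄, e₆, e₇, e₈, e₁₂, e₁₃, e₁₄} ∩ {e₁, e₂, e₃, e₅, e₆, e₇, e₈, e₁₀, e₁₂, e₁₃, e₁₄, e₁₅, e₁₆} = {e₆, e₇, e₈, e₁₂, e₁₃, e₁₄}
… ∩ ⟦local⟧ = {e₆, e₇, e₈, e₁₂, e₁₃, e₁₄} ∩ {e₃, e₆, e₈, e₁₀, e₁₁, e₁₄, e₁₆} = {e₆, e₈, e₁₄}
So ⟦local painter who avoided e₂ inside e₂⟧ = {e₆, e₈, e₁₄}.

{e₆, e₈, e₁₄}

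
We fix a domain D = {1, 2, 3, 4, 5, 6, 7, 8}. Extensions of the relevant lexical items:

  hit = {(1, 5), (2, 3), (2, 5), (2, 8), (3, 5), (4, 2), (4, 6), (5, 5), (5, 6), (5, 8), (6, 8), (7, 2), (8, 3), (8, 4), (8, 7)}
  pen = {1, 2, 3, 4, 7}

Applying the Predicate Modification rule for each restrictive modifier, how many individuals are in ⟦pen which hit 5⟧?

3

⟦which hit 5⟧ = {x : ⟨x, 5⟩ ∈ ⟦hit⟧} = {1, 2, 3, 5}
⟦pen⟧ = {1, 2, 3, 4, 7}
… ∩ ⟦which hit 5⟧ = {1, 2, 3, 4, 7} ∩ {1, 2, 3, 5} = {1, 2, 3}
⟦pen which hit 5⟧ = {1, 2, 3}, so the cardinality is 3.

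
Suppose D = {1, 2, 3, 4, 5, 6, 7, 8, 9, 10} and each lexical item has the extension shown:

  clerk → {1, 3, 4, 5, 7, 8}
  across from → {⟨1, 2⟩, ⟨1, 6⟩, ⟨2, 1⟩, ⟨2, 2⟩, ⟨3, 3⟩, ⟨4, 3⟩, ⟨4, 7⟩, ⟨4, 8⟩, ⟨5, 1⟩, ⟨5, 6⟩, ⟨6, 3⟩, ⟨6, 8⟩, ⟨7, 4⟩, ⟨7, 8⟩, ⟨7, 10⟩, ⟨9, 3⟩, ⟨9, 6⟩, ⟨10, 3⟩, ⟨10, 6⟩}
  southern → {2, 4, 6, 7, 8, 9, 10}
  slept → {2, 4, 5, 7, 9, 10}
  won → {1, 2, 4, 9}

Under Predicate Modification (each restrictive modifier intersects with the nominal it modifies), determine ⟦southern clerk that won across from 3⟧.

{4}

⟦that won⟧ = ⟦won⟧ = {1, 2, 4, 9}
⟦across from 3⟧ = {x : ⟨x, 3⟩ ∈ ⟦across from⟧} = {3, 4, 6, 9, 10}
⟦clerk⟧ = {1, 3, 4, 5, 7, 8}
… ∩ ⟦that won⟧ = {1, 3, 4, 5, 7, 8} ∩ {1, 2, 4, 9} = {1, 4}
… ∩ ⟦across from 3⟧ = {1, 4} ∩ {3, 4, 6, 9, 10} = {4}
… ∩ ⟦southern⟧ = {4} ∩ {2, 4, 6, 7, 8, 9, 10} = {4}
So ⟦southern clerk that won across from 3⟧ = {4}.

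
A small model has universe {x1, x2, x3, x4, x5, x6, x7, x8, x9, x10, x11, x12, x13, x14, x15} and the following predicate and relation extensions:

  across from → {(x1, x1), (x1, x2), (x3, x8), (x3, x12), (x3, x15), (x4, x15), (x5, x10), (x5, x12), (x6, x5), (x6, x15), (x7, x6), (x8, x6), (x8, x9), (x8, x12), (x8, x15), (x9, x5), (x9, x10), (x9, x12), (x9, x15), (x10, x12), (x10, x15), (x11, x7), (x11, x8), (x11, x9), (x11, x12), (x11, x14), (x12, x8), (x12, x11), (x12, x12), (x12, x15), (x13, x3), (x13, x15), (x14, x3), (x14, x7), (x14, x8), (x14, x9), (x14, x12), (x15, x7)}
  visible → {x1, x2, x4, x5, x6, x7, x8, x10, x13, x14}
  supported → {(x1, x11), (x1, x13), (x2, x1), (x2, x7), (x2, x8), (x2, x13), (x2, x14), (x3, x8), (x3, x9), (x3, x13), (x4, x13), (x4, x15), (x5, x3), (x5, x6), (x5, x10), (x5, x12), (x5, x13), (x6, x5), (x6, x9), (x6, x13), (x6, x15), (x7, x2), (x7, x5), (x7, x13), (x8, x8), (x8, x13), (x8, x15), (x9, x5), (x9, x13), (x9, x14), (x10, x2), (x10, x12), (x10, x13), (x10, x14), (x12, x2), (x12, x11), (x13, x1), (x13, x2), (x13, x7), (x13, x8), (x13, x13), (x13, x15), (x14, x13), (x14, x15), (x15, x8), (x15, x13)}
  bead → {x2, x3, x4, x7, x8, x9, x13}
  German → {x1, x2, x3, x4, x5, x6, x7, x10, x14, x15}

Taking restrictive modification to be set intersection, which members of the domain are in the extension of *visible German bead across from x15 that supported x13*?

⟦across from x15⟧ = {x : ⟨x, x15⟩ ∈ ⟦across from⟧} = {x3, x4, x6, x8, x9, x10, x12, x13}
⟦that supported x13⟧ = {x : ⟨x, x13⟩ ∈ ⟦supported⟧} = {x1, x2, x3, x4, x5, x6, x7, x8, x9, x10, x13, x14, x15}
⟦bead⟧ = {x2, x3, x4, x7, x8, x9, x13}
… ∩ ⟦across from x15⟧ = {x2, x3, x4, x7, x8, x9, x13} ∩ {x3, x4, x6, x8, x9, x10, x12, x13} = {x3, x4, x8, x9, x13}
… ∩ ⟦that supported x13⟧ = {x3, x4, x8, x9, x13} ∩ {x1, x2, x3, x4, x5, x6, x7, x8, x9, x10, x13, x14, x15} = {x3, x4, x8, x9, x13}
… ∩ ⟦visible⟧ = {x3, x4, x8, x9, x13} ∩ {x1, x2, x4, x5, x6, x7, x8, x10, x13, x14} = {x4, x8, x13}
… ∩ ⟦German⟧ = {x4, x8, x13} ∩ {x1, x2, x3, x4, x5, x6, x7, x10, x14, x15} = {x4}
So ⟦visible German bead across from x15 that supported x13⟧ = {x4}.

{x4}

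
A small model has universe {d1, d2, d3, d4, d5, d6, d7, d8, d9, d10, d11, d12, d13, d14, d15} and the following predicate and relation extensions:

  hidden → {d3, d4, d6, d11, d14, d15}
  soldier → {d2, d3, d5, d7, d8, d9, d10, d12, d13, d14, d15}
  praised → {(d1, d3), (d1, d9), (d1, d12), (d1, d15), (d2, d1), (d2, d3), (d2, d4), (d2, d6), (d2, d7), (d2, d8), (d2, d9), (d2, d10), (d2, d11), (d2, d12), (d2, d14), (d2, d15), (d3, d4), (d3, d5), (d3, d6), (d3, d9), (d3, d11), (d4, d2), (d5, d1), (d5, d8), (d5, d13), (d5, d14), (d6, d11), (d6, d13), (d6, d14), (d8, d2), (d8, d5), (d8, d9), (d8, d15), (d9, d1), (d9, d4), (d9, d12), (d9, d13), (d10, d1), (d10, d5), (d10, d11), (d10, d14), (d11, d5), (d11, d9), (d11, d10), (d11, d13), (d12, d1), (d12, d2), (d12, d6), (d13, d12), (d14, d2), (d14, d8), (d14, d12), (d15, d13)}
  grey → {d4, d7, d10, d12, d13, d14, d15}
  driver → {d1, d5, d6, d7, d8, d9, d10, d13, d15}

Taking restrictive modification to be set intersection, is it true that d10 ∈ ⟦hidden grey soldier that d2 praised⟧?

no

⟦that d2 praised⟧ = {x : ⟨d2, x⟩ ∈ ⟦praised⟧} = {d1, d3, d4, d6, d7, d8, d9, d10, d11, d12, d14, d15}
⟦soldier⟧ = {d2, d3, d5, d7, d8, d9, d10, d12, d13, d14, d15}
… ∩ ⟦that d2 praised⟧ = {d2, d3, d5, d7, d8, d9, d10, d12, d13, d14, d15} ∩ {d1, d3, d4, d6, d7, d8, d9, d10, d11, d12, d14, d15} = {d3, d7, d8, d9, d10, d12, d14, d15}
… ∩ ⟦hidden⟧ = {d3, d7, d8, d9, d10, d12, d14, d15} ∩ {d3, d4, d6, d11, d14, d15} = {d3, d14, d15}
… ∩ ⟦grey⟧ = {d3, d14, d15} ∩ {d4, d7, d10, d12, d13, d14, d15} = {d14, d15}
⟦hidden grey soldier that d2 praised⟧ = {d14, d15}; d10 ∉ this set.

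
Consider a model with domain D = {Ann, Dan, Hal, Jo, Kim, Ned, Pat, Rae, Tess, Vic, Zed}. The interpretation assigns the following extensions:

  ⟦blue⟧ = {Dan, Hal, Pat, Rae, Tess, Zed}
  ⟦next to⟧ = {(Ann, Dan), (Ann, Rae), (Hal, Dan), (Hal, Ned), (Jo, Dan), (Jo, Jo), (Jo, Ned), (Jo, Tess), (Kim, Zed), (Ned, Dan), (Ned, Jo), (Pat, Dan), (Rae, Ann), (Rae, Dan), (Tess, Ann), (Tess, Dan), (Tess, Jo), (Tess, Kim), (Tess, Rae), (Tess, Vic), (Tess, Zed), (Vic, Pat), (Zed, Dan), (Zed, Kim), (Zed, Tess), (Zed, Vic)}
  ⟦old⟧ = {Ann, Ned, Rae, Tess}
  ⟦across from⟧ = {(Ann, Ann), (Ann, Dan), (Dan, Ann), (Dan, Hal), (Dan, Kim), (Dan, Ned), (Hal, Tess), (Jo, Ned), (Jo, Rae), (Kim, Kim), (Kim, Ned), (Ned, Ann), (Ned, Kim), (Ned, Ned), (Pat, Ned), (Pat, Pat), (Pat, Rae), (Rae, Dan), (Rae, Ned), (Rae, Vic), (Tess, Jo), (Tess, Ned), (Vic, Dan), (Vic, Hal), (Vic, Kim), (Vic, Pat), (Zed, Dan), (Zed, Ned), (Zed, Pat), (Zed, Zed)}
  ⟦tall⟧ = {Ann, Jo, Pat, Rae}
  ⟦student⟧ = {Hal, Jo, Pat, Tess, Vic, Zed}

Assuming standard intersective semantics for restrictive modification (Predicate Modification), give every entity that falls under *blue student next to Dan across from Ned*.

⟦next to Dan⟧ = {x : ⟨x, Dan⟩ ∈ ⟦next to⟧} = {Ann, Hal, Jo, Ned, Pat, Rae, Tess, Zed}
⟦across from Ned⟧ = {x : ⟨x, Ned⟩ ∈ ⟦across from⟧} = {Dan, Jo, Kim, Ned, Pat, Rae, Tess, Zed}
⟦student⟧ = {Hal, Jo, Pat, Tess, Vic, Zed}
… ∩ ⟦next to Dan⟧ = {Hal, Jo, Pat, Tess, Vic, Zed} ∩ {Ann, Hal, Jo, Ned, Pat, Rae, Tess, Zed} = {Hal, Jo, Pat, Tess, Zed}
… ∩ ⟦across from Ned⟧ = {Hal, Jo, Pat, Tess, Zed} ∩ {Dan, Jo, Kim, Ned, Pat, Rae, Tess, Zed} = {Jo, Pat, Tess, Zed}
… ∩ ⟦blue⟧ = {Jo, Pat, Tess, Zed} ∩ {Dan, Hal, Pat, Rae, Tess, Zed} = {Pat, Tess, Zed}
So ⟦blue student next to Dan across from Ned⟧ = {Pat, Tess, Zed}.

{Pat, Tess, Zed}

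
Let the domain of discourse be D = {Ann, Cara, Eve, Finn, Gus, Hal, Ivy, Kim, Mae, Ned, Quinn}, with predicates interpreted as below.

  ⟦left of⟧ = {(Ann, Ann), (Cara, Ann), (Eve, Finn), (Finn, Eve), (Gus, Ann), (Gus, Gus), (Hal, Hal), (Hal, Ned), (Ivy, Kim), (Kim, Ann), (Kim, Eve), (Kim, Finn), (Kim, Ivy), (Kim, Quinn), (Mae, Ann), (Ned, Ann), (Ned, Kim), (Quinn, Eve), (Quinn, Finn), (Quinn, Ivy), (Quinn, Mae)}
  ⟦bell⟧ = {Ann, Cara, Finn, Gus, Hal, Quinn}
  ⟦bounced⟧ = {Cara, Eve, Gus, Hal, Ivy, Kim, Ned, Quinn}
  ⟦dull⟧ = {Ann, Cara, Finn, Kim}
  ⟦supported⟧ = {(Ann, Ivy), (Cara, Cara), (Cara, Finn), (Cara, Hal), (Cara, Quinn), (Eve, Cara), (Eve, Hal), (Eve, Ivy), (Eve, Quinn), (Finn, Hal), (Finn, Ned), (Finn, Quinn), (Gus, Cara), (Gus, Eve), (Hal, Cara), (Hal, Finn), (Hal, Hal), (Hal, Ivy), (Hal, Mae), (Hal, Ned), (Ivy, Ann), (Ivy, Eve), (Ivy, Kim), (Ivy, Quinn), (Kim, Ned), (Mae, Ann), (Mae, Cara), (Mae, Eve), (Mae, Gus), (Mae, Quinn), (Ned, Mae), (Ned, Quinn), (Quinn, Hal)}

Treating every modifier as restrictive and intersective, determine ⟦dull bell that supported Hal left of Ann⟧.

{Cara}

⟦that supported Hal⟧ = {x : ⟨x, Hal⟩ ∈ ⟦supported⟧} = {Cara, Eve, Finn, Hal, Quinn}
⟦left of Ann⟧ = {x : ⟨x, Ann⟩ ∈ ⟦left of⟧} = {Ann, Cara, Gus, Kim, Mae, Ned}
⟦bell⟧ = {Ann, Cara, Finn, Gus, Hal, Quinn}
… ∩ ⟦that supported Hal⟧ = {Ann, Cara, Finn, Gus, Hal, Quinn} ∩ {Cara, Eve, Finn, Hal, Quinn} = {Cara, Finn, Hal, Quinn}
… ∩ ⟦left of Ann⟧ = {Cara, Finn, Hal, Quinn} ∩ {Ann, Cara, Gus, Kim, Mae, Ned} = {Cara}
… ∩ ⟦dull⟧ = {Cara} ∩ {Ann, Cara, Finn, Kim} = {Cara}
So ⟦dull bell that supported Hal left of Ann⟧ = {Cara}.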